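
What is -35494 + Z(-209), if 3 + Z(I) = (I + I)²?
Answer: 139227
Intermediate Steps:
Z(I) = -3 + 4*I² (Z(I) = -3 + (I + I)² = -3 + (2*I)² = -3 + 4*I²)
-35494 + Z(-209) = -35494 + (-3 + 4*(-209)²) = -35494 + (-3 + 4*43681) = -35494 + (-3 + 174724) = -35494 + 174721 = 139227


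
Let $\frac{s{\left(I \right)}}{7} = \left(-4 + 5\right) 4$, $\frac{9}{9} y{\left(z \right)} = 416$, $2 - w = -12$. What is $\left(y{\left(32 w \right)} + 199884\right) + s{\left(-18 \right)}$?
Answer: $200328$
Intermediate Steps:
$w = 14$ ($w = 2 - -12 = 2 + 12 = 14$)
$y{\left(z \right)} = 416$
$s{\left(I \right)} = 28$ ($s{\left(I \right)} = 7 \left(-4 + 5\right) 4 = 7 \cdot 1 \cdot 4 = 7 \cdot 4 = 28$)
$\left(y{\left(32 w \right)} + 199884\right) + s{\left(-18 \right)} = \left(416 + 199884\right) + 28 = 200300 + 28 = 200328$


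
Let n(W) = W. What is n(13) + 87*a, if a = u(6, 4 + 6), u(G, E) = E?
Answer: 883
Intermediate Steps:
a = 10 (a = 4 + 6 = 10)
n(13) + 87*a = 13 + 87*10 = 13 + 870 = 883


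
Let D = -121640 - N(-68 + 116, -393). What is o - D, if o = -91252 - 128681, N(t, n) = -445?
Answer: -98738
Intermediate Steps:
o = -219933
D = -121195 (D = -121640 - 1*(-445) = -121640 + 445 = -121195)
o - D = -219933 - 1*(-121195) = -219933 + 121195 = -98738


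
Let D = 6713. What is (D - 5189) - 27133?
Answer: -25609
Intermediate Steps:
(D - 5189) - 27133 = (6713 - 5189) - 27133 = 1524 - 27133 = -25609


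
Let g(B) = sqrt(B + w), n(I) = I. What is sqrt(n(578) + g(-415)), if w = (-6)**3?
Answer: sqrt(578 + I*sqrt(631)) ≈ 24.047 + 0.5223*I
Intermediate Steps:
w = -216
g(B) = sqrt(-216 + B) (g(B) = sqrt(B - 216) = sqrt(-216 + B))
sqrt(n(578) + g(-415)) = sqrt(578 + sqrt(-216 - 415)) = sqrt(578 + sqrt(-631)) = sqrt(578 + I*sqrt(631))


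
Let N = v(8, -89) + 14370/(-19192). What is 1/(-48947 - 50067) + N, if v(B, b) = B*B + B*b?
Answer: -308200536049/475069172 ≈ -648.75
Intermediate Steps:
v(B, b) = B² + B*b
N = -6225393/9596 (N = 8*(8 - 89) + 14370/(-19192) = 8*(-81) + 14370*(-1/19192) = -648 - 7185/9596 = -6225393/9596 ≈ -648.75)
1/(-48947 - 50067) + N = 1/(-48947 - 50067) - 6225393/9596 = 1/(-99014) - 6225393/9596 = -1/99014 - 6225393/9596 = -308200536049/475069172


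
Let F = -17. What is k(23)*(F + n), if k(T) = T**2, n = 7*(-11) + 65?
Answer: -15341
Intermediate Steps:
n = -12 (n = -77 + 65 = -12)
k(23)*(F + n) = 23**2*(-17 - 12) = 529*(-29) = -15341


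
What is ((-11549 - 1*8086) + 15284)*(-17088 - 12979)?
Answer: 130821517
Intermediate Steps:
((-11549 - 1*8086) + 15284)*(-17088 - 12979) = ((-11549 - 8086) + 15284)*(-30067) = (-19635 + 15284)*(-30067) = -4351*(-30067) = 130821517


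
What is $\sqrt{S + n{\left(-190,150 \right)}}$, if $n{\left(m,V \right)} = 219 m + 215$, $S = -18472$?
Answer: $i \sqrt{59867} \approx 244.68 i$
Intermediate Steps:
$n{\left(m,V \right)} = 215 + 219 m$
$\sqrt{S + n{\left(-190,150 \right)}} = \sqrt{-18472 + \left(215 + 219 \left(-190\right)\right)} = \sqrt{-18472 + \left(215 - 41610\right)} = \sqrt{-18472 - 41395} = \sqrt{-59867} = i \sqrt{59867}$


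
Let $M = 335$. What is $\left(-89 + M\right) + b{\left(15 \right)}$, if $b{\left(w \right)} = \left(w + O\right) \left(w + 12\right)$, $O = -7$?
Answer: $462$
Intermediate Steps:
$b{\left(w \right)} = \left(-7 + w\right) \left(12 + w\right)$ ($b{\left(w \right)} = \left(w - 7\right) \left(w + 12\right) = \left(-7 + w\right) \left(12 + w\right)$)
$\left(-89 + M\right) + b{\left(15 \right)} = \left(-89 + 335\right) + \left(-84 + 15^{2} + 5 \cdot 15\right) = 246 + \left(-84 + 225 + 75\right) = 246 + 216 = 462$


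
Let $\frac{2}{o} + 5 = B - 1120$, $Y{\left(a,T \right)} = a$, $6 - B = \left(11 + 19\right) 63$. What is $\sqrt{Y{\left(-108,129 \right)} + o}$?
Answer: $\frac{i \sqrt{977846766}}{3009} \approx 10.392 i$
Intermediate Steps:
$B = -1884$ ($B = 6 - \left(11 + 19\right) 63 = 6 - 30 \cdot 63 = 6 - 1890 = -1884$)
$o = - \frac{2}{3009}$ ($o = \frac{2}{-5 - 3004} = \frac{2}{-3009} = 2 \left(- \frac{1}{3009}\right) = - \frac{2}{3009} \approx -0.00066467$)
$\sqrt{Y{\left(-108,129 \right)} + o} = \sqrt{-108 - \frac{2}{3009}} = \sqrt{- \frac{324974}{3009}} = \frac{i \sqrt{977846766}}{3009}$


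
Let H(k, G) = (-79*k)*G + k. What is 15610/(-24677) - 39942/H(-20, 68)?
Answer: -1331237467/1325401670 ≈ -1.0044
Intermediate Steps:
H(k, G) = k - 79*G*k (H(k, G) = -79*G*k + k = k - 79*G*k)
15610/(-24677) - 39942/H(-20, 68) = 15610/(-24677) - 39942*(-1/(20*(1 - 79*68))) = 15610*(-1/24677) - 39942*(-1/(20*(1 - 5372))) = -15610/24677 - 39942/((-20*(-5371))) = -15610/24677 - 39942/107420 = -15610/24677 - 39942*1/107420 = -15610/24677 - 19971/53710 = -1331237467/1325401670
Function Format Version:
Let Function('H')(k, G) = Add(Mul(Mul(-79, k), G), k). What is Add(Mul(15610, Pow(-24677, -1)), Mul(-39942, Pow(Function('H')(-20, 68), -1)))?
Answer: Rational(-1331237467, 1325401670) ≈ -1.0044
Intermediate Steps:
Function('H')(k, G) = Add(k, Mul(-79, G, k)) (Function('H')(k, G) = Add(Mul(-79, G, k), k) = Add(k, Mul(-79, G, k)))
Add(Mul(15610, Pow(-24677, -1)), Mul(-39942, Pow(Function('H')(-20, 68), -1))) = Add(Mul(15610, Pow(-24677, -1)), Mul(-39942, Pow(Mul(-20, Add(1, Mul(-79, 68))), -1))) = Add(Mul(15610, Rational(-1, 24677)), Mul(-39942, Pow(Mul(-20, Add(1, -5372)), -1))) = Add(Rational(-15610, 24677), Mul(-39942, Pow(Mul(-20, -5371), -1))) = Add(Rational(-15610, 24677), Mul(-39942, Pow(107420, -1))) = Add(Rational(-15610, 24677), Mul(-39942, Rational(1, 107420))) = Add(Rational(-15610, 24677), Rational(-19971, 53710)) = Rational(-1331237467, 1325401670)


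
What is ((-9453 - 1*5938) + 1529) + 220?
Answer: -13642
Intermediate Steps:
((-9453 - 1*5938) + 1529) + 220 = ((-9453 - 5938) + 1529) + 220 = (-15391 + 1529) + 220 = -13862 + 220 = -13642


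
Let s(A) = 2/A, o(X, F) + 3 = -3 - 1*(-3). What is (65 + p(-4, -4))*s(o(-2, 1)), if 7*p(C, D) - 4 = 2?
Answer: -922/21 ≈ -43.905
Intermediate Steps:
o(X, F) = -3 (o(X, F) = -3 + (-3 - 1*(-3)) = -3 + (-3 + 3) = -3 + 0 = -3)
p(C, D) = 6/7 (p(C, D) = 4/7 + (⅐)*2 = 4/7 + 2/7 = 6/7)
(65 + p(-4, -4))*s(o(-2, 1)) = (65 + 6/7)*(2/(-3)) = 461*(2*(-⅓))/7 = (461/7)*(-⅔) = -922/21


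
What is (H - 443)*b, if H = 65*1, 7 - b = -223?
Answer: -86940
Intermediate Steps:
b = 230 (b = 7 - 1*(-223) = 7 + 223 = 230)
H = 65
(H - 443)*b = (65 - 443)*230 = -378*230 = -86940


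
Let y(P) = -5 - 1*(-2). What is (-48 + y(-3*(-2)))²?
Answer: 2601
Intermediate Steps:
y(P) = -3 (y(P) = -5 + 2 = -3)
(-48 + y(-3*(-2)))² = (-48 - 3)² = (-51)² = 2601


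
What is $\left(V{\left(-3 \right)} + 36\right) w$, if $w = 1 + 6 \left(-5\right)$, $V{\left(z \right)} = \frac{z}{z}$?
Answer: $-1073$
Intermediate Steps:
$V{\left(z \right)} = 1$
$w = -29$ ($w = 1 - 30 = -29$)
$\left(V{\left(-3 \right)} + 36\right) w = \left(1 + 36\right) \left(-29\right) = 37 \left(-29\right) = -1073$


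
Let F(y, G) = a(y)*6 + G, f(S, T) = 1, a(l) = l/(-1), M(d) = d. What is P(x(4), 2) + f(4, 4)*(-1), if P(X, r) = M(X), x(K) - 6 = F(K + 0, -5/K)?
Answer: -81/4 ≈ -20.250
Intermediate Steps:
a(l) = -l (a(l) = l*(-1) = -l)
F(y, G) = G - 6*y (F(y, G) = -y*6 + G = -6*y + G = G - 6*y)
x(K) = 6 - 6*K - 5/K (x(K) = 6 + (-5/K - 6*(K + 0)) = 6 + (-5/K - 6*K) = 6 + (-6*K - 5/K) = 6 - 6*K - 5/K)
P(X, r) = X
P(x(4), 2) + f(4, 4)*(-1) = (6 - 6*4 - 5/4) + 1*(-1) = (6 - 24 - 5*¼) - 1 = (6 - 24 - 5/4) - 1 = -77/4 - 1 = -81/4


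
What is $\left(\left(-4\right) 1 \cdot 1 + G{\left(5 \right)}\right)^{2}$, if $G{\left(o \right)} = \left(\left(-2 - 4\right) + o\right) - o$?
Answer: $100$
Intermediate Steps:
$G{\left(o \right)} = -6$ ($G{\left(o \right)} = \left(-6 + o\right) - o = -6$)
$\left(\left(-4\right) 1 \cdot 1 + G{\left(5 \right)}\right)^{2} = \left(\left(-4\right) 1 \cdot 1 - 6\right)^{2} = \left(\left(-4\right) 1 - 6\right)^{2} = \left(-4 - 6\right)^{2} = \left(-10\right)^{2} = 100$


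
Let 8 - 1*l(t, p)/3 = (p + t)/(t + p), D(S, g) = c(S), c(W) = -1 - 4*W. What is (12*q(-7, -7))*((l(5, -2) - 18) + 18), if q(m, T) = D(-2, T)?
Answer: 1764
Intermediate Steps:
D(S, g) = -1 - 4*S
l(t, p) = 21 (l(t, p) = 24 - 3*(p + t)/(t + p) = 24 - 3*(p + t)/(p + t) = 24 - 3*1 = 24 - 3 = 21)
q(m, T) = 7 (q(m, T) = -1 - 4*(-2) = -1 + 8 = 7)
(12*q(-7, -7))*((l(5, -2) - 18) + 18) = (12*7)*((21 - 18) + 18) = 84*(3 + 18) = 84*21 = 1764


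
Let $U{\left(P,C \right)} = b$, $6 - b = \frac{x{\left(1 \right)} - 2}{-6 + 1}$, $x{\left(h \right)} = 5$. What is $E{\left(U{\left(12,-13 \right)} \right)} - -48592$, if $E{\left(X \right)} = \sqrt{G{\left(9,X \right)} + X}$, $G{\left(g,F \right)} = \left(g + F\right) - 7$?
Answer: $48592 + \frac{2 \sqrt{95}}{5} \approx 48596.0$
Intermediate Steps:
$G{\left(g,F \right)} = -7 + F + g$ ($G{\left(g,F \right)} = \left(F + g\right) - 7 = -7 + F + g$)
$b = \frac{33}{5}$ ($b = 6 - \frac{5 - 2}{-6 + 1} = 6 - \frac{3}{-5} = 6 - 3 \left(- \frac{1}{5}\right) = 6 - - \frac{3}{5} = 6 + \frac{3}{5} = \frac{33}{5} \approx 6.6$)
$U{\left(P,C \right)} = \frac{33}{5}$
$E{\left(X \right)} = \sqrt{2 + 2 X}$ ($E{\left(X \right)} = \sqrt{\left(-7 + X + 9\right) + X} = \sqrt{\left(2 + X\right) + X} = \sqrt{2 + 2 X}$)
$E{\left(U{\left(12,-13 \right)} \right)} - -48592 = \sqrt{2 + 2 \cdot \frac{33}{5}} - -48592 = \sqrt{2 + \frac{66}{5}} + 48592 = \sqrt{\frac{76}{5}} + 48592 = \frac{2 \sqrt{95}}{5} + 48592 = 48592 + \frac{2 \sqrt{95}}{5}$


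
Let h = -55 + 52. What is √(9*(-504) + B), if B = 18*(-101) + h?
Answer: I*√6357 ≈ 79.731*I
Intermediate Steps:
h = -3
B = -1821 (B = 18*(-101) - 3 = -1818 - 3 = -1821)
√(9*(-504) + B) = √(9*(-504) - 1821) = √(-4536 - 1821) = √(-6357) = I*√6357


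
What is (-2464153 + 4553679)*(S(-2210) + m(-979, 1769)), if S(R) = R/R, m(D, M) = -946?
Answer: -1974602070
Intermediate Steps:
S(R) = 1
(-2464153 + 4553679)*(S(-2210) + m(-979, 1769)) = (-2464153 + 4553679)*(1 - 946) = 2089526*(-945) = -1974602070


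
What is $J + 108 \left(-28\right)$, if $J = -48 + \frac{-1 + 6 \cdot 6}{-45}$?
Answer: $- \frac{27655}{9} \approx -3072.8$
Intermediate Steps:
$J = - \frac{439}{9}$ ($J = -48 + \left(-1 + 36\right) \left(- \frac{1}{45}\right) = -48 + 35 \left(- \frac{1}{45}\right) = -48 - \frac{7}{9} = - \frac{439}{9} \approx -48.778$)
$J + 108 \left(-28\right) = - \frac{439}{9} + 108 \left(-28\right) = - \frac{439}{9} - 3024 = - \frac{27655}{9}$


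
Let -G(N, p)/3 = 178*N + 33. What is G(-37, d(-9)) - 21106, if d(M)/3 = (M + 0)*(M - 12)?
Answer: -1447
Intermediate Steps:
d(M) = 3*M*(-12 + M) (d(M) = 3*((M + 0)*(M - 12)) = 3*(M*(-12 + M)) = 3*M*(-12 + M))
G(N, p) = -99 - 534*N (G(N, p) = -3*(178*N + 33) = -3*(33 + 178*N) = -99 - 534*N)
G(-37, d(-9)) - 21106 = (-99 - 534*(-37)) - 21106 = (-99 + 19758) - 21106 = 19659 - 21106 = -1447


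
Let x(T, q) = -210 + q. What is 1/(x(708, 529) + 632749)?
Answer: 1/633068 ≈ 1.5796e-6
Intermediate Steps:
1/(x(708, 529) + 632749) = 1/((-210 + 529) + 632749) = 1/(319 + 632749) = 1/633068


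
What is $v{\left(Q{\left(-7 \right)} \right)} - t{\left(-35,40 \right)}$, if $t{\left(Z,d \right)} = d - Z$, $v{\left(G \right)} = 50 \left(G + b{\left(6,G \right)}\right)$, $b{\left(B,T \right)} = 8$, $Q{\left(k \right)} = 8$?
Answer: $725$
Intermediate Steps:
$v{\left(G \right)} = 400 + 50 G$ ($v{\left(G \right)} = 50 \left(G + 8\right) = 50 \left(8 + G\right) = 400 + 50 G$)
$v{\left(Q{\left(-7 \right)} \right)} - t{\left(-35,40 \right)} = \left(400 + 50 \cdot 8\right) - \left(40 - -35\right) = \left(400 + 400\right) - \left(40 + 35\right) = 800 - 75 = 725$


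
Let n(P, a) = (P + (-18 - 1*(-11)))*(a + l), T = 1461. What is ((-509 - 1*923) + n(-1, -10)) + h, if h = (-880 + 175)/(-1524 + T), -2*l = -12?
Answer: -29165/21 ≈ -1388.8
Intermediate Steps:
l = 6 (l = -½*(-12) = 6)
n(P, a) = (-7 + P)*(6 + a) (n(P, a) = (P + (-18 - 1*(-11)))*(a + 6) = (P + (-18 + 11))*(6 + a) = (P - 7)*(6 + a) = (-7 + P)*(6 + a))
h = 235/21 (h = (-880 + 175)/(-1524 + 1461) = -705/(-63) = -705*(-1/63) = 235/21 ≈ 11.190)
((-509 - 1*923) + n(-1, -10)) + h = ((-509 - 1*923) + (-42 - 7*(-10) + 6*(-1) - 1*(-10))) + 235/21 = ((-509 - 923) + (-42 + 70 - 6 + 10)) + 235/21 = (-1432 + 32) + 235/21 = -1400 + 235/21 = -29165/21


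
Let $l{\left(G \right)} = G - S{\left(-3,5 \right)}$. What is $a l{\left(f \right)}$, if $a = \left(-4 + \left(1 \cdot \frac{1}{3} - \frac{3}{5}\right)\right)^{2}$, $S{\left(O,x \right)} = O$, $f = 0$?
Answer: $\frac{4096}{75} \approx 54.613$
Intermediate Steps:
$a = \frac{4096}{225}$ ($a = \left(-4 + \left(1 \cdot \frac{1}{3} - \frac{3}{5}\right)\right)^{2} = \left(-4 + \left(\frac{1}{3} - \frac{3}{5}\right)\right)^{2} = \left(-4 - \frac{4}{15}\right)^{2} = \left(- \frac{64}{15}\right)^{2} = \frac{4096}{225} \approx 18.204$)
$l{\left(G \right)} = 3 + G$ ($l{\left(G \right)} = G - -3 = G + 3 = 3 + G$)
$a l{\left(f \right)} = \frac{4096 \left(3 + 0\right)}{225} = \frac{4096}{225} \cdot 3 = \frac{4096}{75}$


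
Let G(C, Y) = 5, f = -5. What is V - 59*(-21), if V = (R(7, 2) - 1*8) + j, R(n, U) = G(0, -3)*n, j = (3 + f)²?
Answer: 1270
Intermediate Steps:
j = 4 (j = (3 - 5)² = (-2)² = 4)
R(n, U) = 5*n
V = 31 (V = (5*7 - 1*8) + 4 = (35 - 8) + 4 = 27 + 4 = 31)
V - 59*(-21) = 31 - 59*(-21) = 31 + 1239 = 1270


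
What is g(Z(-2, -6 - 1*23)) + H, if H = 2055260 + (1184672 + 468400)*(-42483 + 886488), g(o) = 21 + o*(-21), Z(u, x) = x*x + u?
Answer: 1395203071022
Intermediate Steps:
Z(u, x) = u + x**2 (Z(u, x) = x**2 + u = u + x**2)
g(o) = 21 - 21*o
H = 1395203088620 (H = 2055260 + 1653072*844005 = 2055260 + 1395201033360 = 1395203088620)
g(Z(-2, -6 - 1*23)) + H = (21 - 21*(-2 + (-6 - 1*23)**2)) + 1395203088620 = (21 - 21*(-2 + (-6 - 23)**2)) + 1395203088620 = (21 - 21*(-2 + (-29)**2)) + 1395203088620 = (21 - 21*(-2 + 841)) + 1395203088620 = (21 - 21*839) + 1395203088620 = (21 - 17619) + 1395203088620 = -17598 + 1395203088620 = 1395203071022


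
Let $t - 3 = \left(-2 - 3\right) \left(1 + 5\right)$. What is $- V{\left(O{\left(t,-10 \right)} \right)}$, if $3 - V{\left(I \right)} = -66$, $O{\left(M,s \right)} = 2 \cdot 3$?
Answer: $-69$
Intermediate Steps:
$t = -27$ ($t = 3 + \left(-2 - 3\right) \left(1 + 5\right) = 3 - 30 = -27$)
$O{\left(M,s \right)} = 6$
$V{\left(I \right)} = 69$ ($V{\left(I \right)} = 3 - -66 = 3 + 66 = 69$)
$- V{\left(O{\left(t,-10 \right)} \right)} = \left(-1\right) 69 = -69$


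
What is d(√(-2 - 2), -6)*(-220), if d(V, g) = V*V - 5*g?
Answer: -5720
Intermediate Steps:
d(V, g) = V² - 5*g
d(√(-2 - 2), -6)*(-220) = ((√(-2 - 2))² - 5*(-6))*(-220) = ((√(-4))² + 30)*(-220) = ((2*I)² + 30)*(-220) = (-4 + 30)*(-220) = 26*(-220) = -5720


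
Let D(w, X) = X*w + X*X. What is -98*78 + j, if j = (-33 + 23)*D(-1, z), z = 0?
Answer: -7644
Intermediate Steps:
D(w, X) = X² + X*w (D(w, X) = X*w + X² = X² + X*w)
j = 0 (j = (-33 + 23)*(0*(0 - 1)) = -0*(-1) = -10*0 = 0)
-98*78 + j = -98*78 + 0 = -7644 + 0 = -7644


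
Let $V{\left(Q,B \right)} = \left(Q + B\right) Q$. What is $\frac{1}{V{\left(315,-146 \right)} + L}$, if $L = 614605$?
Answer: $\frac{1}{667840} \approx 1.4974 \cdot 10^{-6}$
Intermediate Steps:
$V{\left(Q,B \right)} = Q \left(B + Q\right)$ ($V{\left(Q,B \right)} = \left(B + Q\right) Q = Q \left(B + Q\right)$)
$\frac{1}{V{\left(315,-146 \right)} + L} = \frac{1}{315 \left(-146 + 315\right) + 614605} = \frac{1}{315 \cdot 169 + 614605} = \frac{1}{53235 + 614605} = \frac{1}{667840}$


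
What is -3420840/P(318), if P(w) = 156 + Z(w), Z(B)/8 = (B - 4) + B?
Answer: -855210/1303 ≈ -656.34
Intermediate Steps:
Z(B) = -32 + 16*B (Z(B) = 8*((B - 4) + B) = 8*((-4 + B) + B) = 8*(-4 + 2*B) = -32 + 16*B)
P(w) = 124 + 16*w (P(w) = 156 + (-32 + 16*w) = 124 + 16*w)
-3420840/P(318) = -3420840/(124 + 16*318) = -3420840/(124 + 5088) = -3420840/5212 = -3420840*1/5212 = -855210/1303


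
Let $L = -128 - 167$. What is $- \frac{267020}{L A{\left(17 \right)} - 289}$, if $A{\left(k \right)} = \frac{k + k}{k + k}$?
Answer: $\frac{66755}{146} \approx 457.23$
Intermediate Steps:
$L = -295$ ($L = -128 - 167 = -295$)
$A{\left(k \right)} = 1$ ($A{\left(k \right)} = \frac{2 k}{2 k} = 2 k \frac{1}{2 k} = 1$)
$- \frac{267020}{L A{\left(17 \right)} - 289} = - \frac{267020}{\left(-295\right) 1 - 289} = - \frac{267020}{-295 - 289} = - \frac{267020}{-584} = \left(-267020\right) \left(- \frac{1}{584}\right) = \frac{66755}{146}$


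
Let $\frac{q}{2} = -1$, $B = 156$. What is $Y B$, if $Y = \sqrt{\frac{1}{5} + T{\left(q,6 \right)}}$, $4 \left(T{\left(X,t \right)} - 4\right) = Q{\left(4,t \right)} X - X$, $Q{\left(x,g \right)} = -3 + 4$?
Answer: $\frac{156 \sqrt{105}}{5} \approx 319.71$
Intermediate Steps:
$Q{\left(x,g \right)} = 1$
$q = -2$ ($q = 2 \left(-1\right) = -2$)
$T{\left(X,t \right)} = 4$ ($T{\left(X,t \right)} = 4 + \frac{1 X - X}{4} = 4 + \frac{X - X}{4} = 4 + \frac{1}{4} \cdot 0 = 4 + 0 = 4$)
$Y = \frac{\sqrt{105}}{5}$ ($Y = \sqrt{\frac{1}{5} + 4} = \sqrt{\frac{21}{5}} = \frac{\sqrt{105}}{5} \approx 2.0494$)
$Y B = \frac{\sqrt{105}}{5} \cdot 156 = \frac{156 \sqrt{105}}{5}$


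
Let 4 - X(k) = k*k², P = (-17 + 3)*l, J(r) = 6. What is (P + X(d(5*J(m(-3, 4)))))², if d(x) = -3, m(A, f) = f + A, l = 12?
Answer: 18769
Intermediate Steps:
m(A, f) = A + f
P = -168 (P = (-17 + 3)*12 = -14*12 = -168)
X(k) = 4 - k³ (X(k) = 4 - k*k² = 4 - k³)
(P + X(d(5*J(m(-3, 4)))))² = (-168 + (4 - 1*(-3)³))² = (-168 + (4 - 1*(-27)))² = (-168 + (4 + 27))² = (-168 + 31)² = (-137)² = 18769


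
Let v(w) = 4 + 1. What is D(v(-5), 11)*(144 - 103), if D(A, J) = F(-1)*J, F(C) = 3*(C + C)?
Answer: -2706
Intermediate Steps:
F(C) = 6*C (F(C) = 3*(2*C) = 6*C)
v(w) = 5
D(A, J) = -6*J (D(A, J) = (6*(-1))*J = -6*J)
D(v(-5), 11)*(144 - 103) = (-6*11)*(144 - 103) = -66*41 = -2706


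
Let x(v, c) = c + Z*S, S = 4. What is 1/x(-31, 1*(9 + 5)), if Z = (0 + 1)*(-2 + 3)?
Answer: 1/18 ≈ 0.055556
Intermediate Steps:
Z = 1 (Z = 1*1 = 1)
x(v, c) = 4 + c (x(v, c) = c + 1*4 = c + 4 = 4 + c)
1/x(-31, 1*(9 + 5)) = 1/(4 + 1*(9 + 5)) = 1/(4 + 1*14) = 1/(4 + 14) = 1/18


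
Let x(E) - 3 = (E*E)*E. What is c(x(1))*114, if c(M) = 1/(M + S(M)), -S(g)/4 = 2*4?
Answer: -57/14 ≈ -4.0714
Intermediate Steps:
S(g) = -32 (S(g) = -8*4 = -4*8 = -32)
x(E) = 3 + E³ (x(E) = 3 + (E*E)*E = 3 + E²*E = 3 + E³)
c(M) = 1/(-32 + M) (c(M) = 1/(M - 32) = 1/(-32 + M))
c(x(1))*114 = 114/(-32 + (3 + 1³)) = 114/(-32 + (3 + 1)) = 114/(-32 + 4) = 114/(-28) = -1/28*114 = -57/14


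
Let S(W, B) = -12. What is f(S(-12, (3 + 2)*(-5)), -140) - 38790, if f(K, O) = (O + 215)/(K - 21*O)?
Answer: -37859015/976 ≈ -38790.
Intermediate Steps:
f(K, O) = (215 + O)/(K - 21*O)
f(S(-12, (3 + 2)*(-5)), -140) - 38790 = (215 - 140)/(-12 - 21*(-140)) - 38790 = 75/(-12 + 2940) - 38790 = 75/2928 - 38790 = (1/2928)*75 - 38790 = 25/976 - 38790 = -37859015/976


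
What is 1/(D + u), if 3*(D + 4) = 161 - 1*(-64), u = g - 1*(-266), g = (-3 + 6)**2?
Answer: 1/346 ≈ 0.0028902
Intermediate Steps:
g = 9 (g = 3**2 = 9)
u = 275 (u = 9 - 1*(-266) = 9 + 266 = 275)
D = 71 (D = -4 + (161 - 1*(-64))/3 = -4 + (161 + 64)/3 = -4 + (1/3)*225 = -4 + 75 = 71)
1/(D + u) = 1/(71 + 275) = 1/346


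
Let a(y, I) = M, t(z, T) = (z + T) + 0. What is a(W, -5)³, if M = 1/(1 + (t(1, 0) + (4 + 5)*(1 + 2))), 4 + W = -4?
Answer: 1/24389 ≈ 4.1002e-5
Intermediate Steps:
t(z, T) = T + z (t(z, T) = (T + z) + 0 = T + z)
W = -8 (W = -4 - 4 = -8)
M = 1/29 (M = 1/(1 + ((0 + 1) + (4 + 5)*(1 + 2))) = 1/(1 + (1 + 9*3)) = 1/(1 + (1 + 27)) = 1/(1 + 28) = 1/29 ≈ 0.034483)
a(y, I) = 1/29
a(W, -5)³ = (1/29)³ = 1/24389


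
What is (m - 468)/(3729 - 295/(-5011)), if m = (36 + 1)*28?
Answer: 1423124/9343157 ≈ 0.15232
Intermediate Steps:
m = 1036 (m = 37*28 = 1036)
(m - 468)/(3729 - 295/(-5011)) = (1036 - 468)/(3729 - 295/(-5011)) = 568/(3729 - 295*(-1/5011)) = 568/(3729 + 295/5011) = 568/(18686314/5011) = 568*(5011/18686314) = 1423124/9343157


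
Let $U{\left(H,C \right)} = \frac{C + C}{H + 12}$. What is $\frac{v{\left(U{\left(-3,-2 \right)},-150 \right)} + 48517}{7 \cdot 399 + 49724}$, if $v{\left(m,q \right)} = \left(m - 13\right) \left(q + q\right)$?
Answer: $\frac{157651}{157551} \approx 1.0006$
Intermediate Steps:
$U{\left(H,C \right)} = \frac{2 C}{12 + H}$
$v{\left(m,q \right)} = 2 q \left(-13 + m\right)$ ($v{\left(m,q \right)} = \left(-13 + m\right) 2 q = 2 q \left(-13 + m\right)$)
$\frac{v{\left(U{\left(-3,-2 \right)},-150 \right)} + 48517}{7 \cdot 399 + 49724} = \frac{2 \left(-150\right) \left(-13 + 2 \left(-2\right) \frac{1}{12 - 3}\right) + 48517}{7 \cdot 399 + 49724} = \frac{2 \left(-150\right) \left(-13 + 2 \left(-2\right) \frac{1}{9}\right) + 48517}{2793 + 49724} = \frac{2 \left(-150\right) \left(-13 + 2 \left(-2\right) \frac{1}{9}\right) + 48517}{52517} = \left(2 \left(-150\right) \left(-13 - \frac{4}{9}\right) + 48517\right) \frac{1}{52517} = \left(2 \left(-150\right) \left(- \frac{121}{9}\right) + 48517\right) \frac{1}{52517} = \left(\frac{12100}{3} + 48517\right) \frac{1}{52517} = \frac{157651}{3} \cdot \frac{1}{52517} = \frac{157651}{157551}$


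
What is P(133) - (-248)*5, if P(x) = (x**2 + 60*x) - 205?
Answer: 26704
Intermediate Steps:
P(x) = -205 + x**2 + 60*x
P(133) - (-248)*5 = (-205 + 133**2 + 60*133) - (-248)*5 = (-205 + 17689 + 7980) - 1*(-1240) = 25464 + 1240 = 26704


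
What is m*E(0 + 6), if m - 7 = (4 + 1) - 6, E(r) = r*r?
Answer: 216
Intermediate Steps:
E(r) = r²
m = 6 (m = 7 + ((4 + 1) - 6) = 7 + (5 - 6) = 7 - 1 = 6)
m*E(0 + 6) = 6*(0 + 6)² = 6*6² = 6*36 = 216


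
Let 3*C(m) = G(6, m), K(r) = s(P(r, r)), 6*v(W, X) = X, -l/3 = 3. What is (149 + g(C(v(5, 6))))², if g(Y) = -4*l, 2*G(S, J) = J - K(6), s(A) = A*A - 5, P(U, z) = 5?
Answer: 34225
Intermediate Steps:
l = -9 (l = -3*3 = -9)
v(W, X) = X/6
s(A) = -5 + A² (s(A) = A² - 5 = -5 + A²)
K(r) = 20 (K(r) = -5 + 5² = -5 + 25 = 20)
G(S, J) = -10 + J/2 (G(S, J) = (J - 1*20)/2 = (J - 20)/2 = (-20 + J)/2 = -10 + J/2)
C(m) = -10/3 + m/6 (C(m) = (-10 + m/2)/3 = -10/3 + m/6)
g(Y) = 36 (g(Y) = -4*(-9) = 36)
(149 + g(C(v(5, 6))))² = (149 + 36)² = 185² = 34225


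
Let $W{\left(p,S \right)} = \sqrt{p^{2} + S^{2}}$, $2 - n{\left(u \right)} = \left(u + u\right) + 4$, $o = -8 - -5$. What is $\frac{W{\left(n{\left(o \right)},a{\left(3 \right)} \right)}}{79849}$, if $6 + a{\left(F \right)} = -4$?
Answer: $\frac{2 \sqrt{29}}{79849} \approx 0.00013488$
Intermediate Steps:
$a{\left(F \right)} = -10$ ($a{\left(F \right)} = -6 - 4 = -10$)
$o = -3$ ($o = -8 + 5 = -3$)
$n{\left(u \right)} = -2 - 2 u$ ($n{\left(u \right)} = 2 - \left(\left(u + u\right) + 4\right) = 2 - \left(2 u + 4\right) = 2 - \left(4 + 2 u\right) = -2 - 2 u$)
$W{\left(p,S \right)} = \sqrt{S^{2} + p^{2}}$
$\frac{W{\left(n{\left(o \right)},a{\left(3 \right)} \right)}}{79849} = \frac{\sqrt{\left(-10\right)^{2} + \left(-2 - -6\right)^{2}}}{79849} = \sqrt{100 + \left(-2 + 6\right)^{2}} \cdot \frac{1}{79849} = \sqrt{100 + 4^{2}} \cdot \frac{1}{79849} = \sqrt{100 + 16} \cdot \frac{1}{79849} = \sqrt{116} \cdot \frac{1}{79849} = 2 \sqrt{29} \cdot \frac{1}{79849} = \frac{2 \sqrt{29}}{79849}$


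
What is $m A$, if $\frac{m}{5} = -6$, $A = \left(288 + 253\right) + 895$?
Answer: $-43080$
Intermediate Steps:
$A = 1436$ ($A = 541 + 895 = 1436$)
$m = -30$ ($m = 5 \left(-6\right) = -30$)
$m A = \left(-30\right) 1436 = -43080$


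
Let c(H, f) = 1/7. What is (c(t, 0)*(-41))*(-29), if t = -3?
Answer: 1189/7 ≈ 169.86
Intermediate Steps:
c(H, f) = 1/7
(c(t, 0)*(-41))*(-29) = ((1/7)*(-41))*(-29) = -41/7*(-29) = 1189/7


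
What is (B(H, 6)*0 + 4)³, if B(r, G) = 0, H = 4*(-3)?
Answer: 64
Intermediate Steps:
H = -12
(B(H, 6)*0 + 4)³ = (0*0 + 4)³ = (0 + 4)³ = 4³ = 64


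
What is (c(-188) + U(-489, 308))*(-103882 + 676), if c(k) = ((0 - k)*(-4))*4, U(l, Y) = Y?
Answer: 278656200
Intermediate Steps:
c(k) = 16*k (c(k) = (-k*(-4))*4 = (4*k)*4 = 16*k)
(c(-188) + U(-489, 308))*(-103882 + 676) = (16*(-188) + 308)*(-103882 + 676) = (-3008 + 308)*(-103206) = -2700*(-103206) = 278656200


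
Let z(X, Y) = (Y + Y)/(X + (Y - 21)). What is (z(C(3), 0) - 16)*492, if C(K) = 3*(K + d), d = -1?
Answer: -7872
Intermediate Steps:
C(K) = -3 + 3*K (C(K) = 3*(K - 1) = 3*(-1 + K) = -3 + 3*K)
z(X, Y) = 2*Y/(-21 + X + Y) (z(X, Y) = (2*Y)/(X + (-21 + Y)) = (2*Y)/(-21 + X + Y) = 2*Y/(-21 + X + Y))
(z(C(3), 0) - 16)*492 = (2*0/(-21 + (-3 + 3*3) + 0) - 16)*492 = (2*0/(-21 + (-3 + 9) + 0) - 16)*492 = (2*0/(-21 + 6 + 0) - 16)*492 = (2*0/(-15) - 16)*492 = (2*0*(-1/15) - 16)*492 = (0 - 16)*492 = -16*492 = -7872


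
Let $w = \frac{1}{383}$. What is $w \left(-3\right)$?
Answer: $- \frac{3}{383} \approx -0.0078329$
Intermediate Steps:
$w = \frac{1}{383} \approx 0.002611$
$w \left(-3\right) = \frac{1}{383} \left(-3\right) = - \frac{3}{383}$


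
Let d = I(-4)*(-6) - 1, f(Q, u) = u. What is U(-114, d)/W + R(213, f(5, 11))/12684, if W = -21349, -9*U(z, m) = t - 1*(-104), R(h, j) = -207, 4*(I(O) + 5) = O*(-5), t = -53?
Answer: -4347367/270790716 ≈ -0.016054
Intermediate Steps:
I(O) = -5 - 5*O/4 (I(O) = -5 + (O*(-5))/4 = -5 + (-5*O)/4 = -5 - 5*O/4)
d = -1 (d = (-5 - 5/4*(-4))*(-6) - 1 = (-5 + 5)*(-6) - 1 = 0*(-6) - 1 = 0 - 1 = -1)
U(z, m) = -17/3 (U(z, m) = -(-53 - 1*(-104))/9 = -(-53 + 104)/9 = -1/9*51 = -17/3)
U(-114, d)/W + R(213, f(5, 11))/12684 = -17/3/(-21349) - 207/12684 = -17/3*(-1/21349) - 207*1/12684 = 17/64047 - 69/4228 = -4347367/270790716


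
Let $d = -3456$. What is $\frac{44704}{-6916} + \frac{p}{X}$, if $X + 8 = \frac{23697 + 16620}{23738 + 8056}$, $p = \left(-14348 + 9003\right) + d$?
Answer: $\frac{8445876938}{6492395} \approx 1300.9$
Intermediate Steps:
$p = -8801$ ($p = \left(-14348 + 9003\right) - 3456 = -5345 - 3456 = -8801$)
$X = - \frac{71345}{10598}$ ($X = -8 + \frac{23697 + 16620}{23738 + 8056} = -8 + \frac{40317}{31794} = -8 + 40317 \cdot \frac{1}{31794} = -8 + \frac{13439}{10598} = - \frac{71345}{10598} \approx -6.7319$)
$\frac{44704}{-6916} + \frac{p}{X} = \frac{44704}{-6916} - \frac{8801}{- \frac{71345}{10598}} = 44704 \left(- \frac{1}{6916}\right) - - \frac{93272998}{71345} = - \frac{11176}{1729} + \frac{93272998}{71345} = \frac{8445876938}{6492395}$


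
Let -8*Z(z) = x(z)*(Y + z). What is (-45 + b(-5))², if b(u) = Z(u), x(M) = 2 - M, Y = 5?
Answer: 2025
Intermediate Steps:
Z(z) = -(2 - z)*(5 + z)/8
b(u) = (-2 + u)*(5 + u)/8
(-45 + b(-5))² = (-45 + (-2 - 5)*(5 - 5)/8)² = (-45 + (⅛)*(-7)*0)² = (-45 + 0)² = (-45)² = 2025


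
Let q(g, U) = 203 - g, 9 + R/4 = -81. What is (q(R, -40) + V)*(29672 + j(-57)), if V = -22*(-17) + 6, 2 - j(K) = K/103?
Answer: 2882259697/103 ≈ 2.7983e+7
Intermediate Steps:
R = -360 (R = -36 + 4*(-81) = -36 - 324 = -360)
j(K) = 2 - K/103
V = 380 (V = 374 + 6 = 380)
(q(R, -40) + V)*(29672 + j(-57)) = ((203 - 1*(-360)) + 380)*(29672 + (2 - 1/103*(-57))) = ((203 + 360) + 380)*(29672 + (2 + 57/103)) = (563 + 380)*(29672 + 263/103) = 943*(3056479/103) = 2882259697/103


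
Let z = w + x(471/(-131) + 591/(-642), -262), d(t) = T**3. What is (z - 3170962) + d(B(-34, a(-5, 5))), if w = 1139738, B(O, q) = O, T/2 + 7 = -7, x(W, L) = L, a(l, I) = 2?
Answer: -2053438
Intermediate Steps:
T = -28 (T = -14 + 2*(-7) = -14 - 14 = -28)
d(t) = -21952 (d(t) = (-28)**3 = -21952)
z = 1139476 (z = 1139738 - 262 = 1139476)
(z - 3170962) + d(B(-34, a(-5, 5))) = (1139476 - 3170962) - 21952 = -2031486 - 21952 = -2053438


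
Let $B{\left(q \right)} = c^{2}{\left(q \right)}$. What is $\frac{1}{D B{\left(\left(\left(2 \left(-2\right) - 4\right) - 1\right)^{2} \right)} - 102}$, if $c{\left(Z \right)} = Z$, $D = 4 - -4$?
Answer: $\frac{1}{52386} \approx 1.9089 \cdot 10^{-5}$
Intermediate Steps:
$D = 8$ ($D = 4 + 4 = 8$)
$B{\left(q \right)} = q^{2}$
$\frac{1}{D B{\left(\left(\left(2 \left(-2\right) - 4\right) - 1\right)^{2} \right)} - 102} = \frac{1}{8 \left(\left(\left(2 \left(-2\right) - 4\right) - 1\right)^{2}\right)^{2} - 102} = \frac{1}{8 \left(\left(\left(-4 - 4\right) - 1\right)^{2}\right)^{2} - 102} = \frac{1}{8 \left(\left(-8 - 1\right)^{2}\right)^{2} - 102} = \frac{1}{8 \left(\left(-9\right)^{2}\right)^{2} - 102} = \frac{1}{8 \cdot 81^{2} - 102} = \frac{1}{8 \cdot 6561 - 102} = \frac{1}{52488 - 102} = \frac{1}{52386}$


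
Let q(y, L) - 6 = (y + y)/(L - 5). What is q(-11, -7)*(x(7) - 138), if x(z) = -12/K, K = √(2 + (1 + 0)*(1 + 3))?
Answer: -1081 - 47*√6/3 ≈ -1119.4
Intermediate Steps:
K = √6 (K = √(2 + 1*4) = √(2 + 4) = √6 ≈ 2.4495)
q(y, L) = 6 + 2*y/(-5 + L) (q(y, L) = 6 + (y + y)/(L - 5) = 6 + (2*y)/(-5 + L) = 6 + 2*y/(-5 + L))
x(z) = -2*√6 (x(z) = -12*√6/6 = -2*√6)
q(-11, -7)*(x(7) - 138) = (2*(-15 - 11 + 3*(-7))/(-5 - 7))*(-2*√6 - 138) = (2*(-15 - 11 - 21)/(-12))*(-138 - 2*√6) = (2*(-1/12)*(-47))*(-138 - 2*√6) = 47*(-138 - 2*√6)/6 = -1081 - 47*√6/3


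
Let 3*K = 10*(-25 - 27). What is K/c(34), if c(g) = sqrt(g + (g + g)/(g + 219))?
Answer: -52*sqrt(7590)/153 ≈ -29.610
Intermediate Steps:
K = -520/3 (K = (10*(-25 - 27))/3 = (10*(-52))/3 = (1/3)*(-520) = -520/3 ≈ -173.33)
c(g) = sqrt(g + 2*g/(219 + g)) (c(g) = sqrt(g + (2*g)/(219 + g)) = sqrt(g + 2*g/(219 + g)))
K/c(34) = -520*sqrt(34)*sqrt(219 + 34)/(34*sqrt(221 + 34))/3 = -520*sqrt(7590)/510/3 = -52*sqrt(7590)/153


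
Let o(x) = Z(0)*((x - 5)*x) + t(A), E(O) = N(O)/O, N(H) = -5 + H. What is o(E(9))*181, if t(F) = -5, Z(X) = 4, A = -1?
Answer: -192041/81 ≈ -2370.9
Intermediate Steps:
E(O) = (-5 + O)/O
o(x) = -5 + 4*x*(-5 + x) (o(x) = 4*((x - 5)*x) - 5 = 4*((-5 + x)*x) - 5 = 4*(x*(-5 + x)) - 5 = 4*x*(-5 + x) - 5 = -5 + 4*x*(-5 + x))
o(E(9))*181 = (-5 - 20*(-5 + 9)/9 + 4*((-5 + 9)/9)²)*181 = (-5 - 20*4/9 + 4*((⅑)*4)²)*181 = (-5 - 20*4/9 + 4*(4/9)²)*181 = (-5 - 80/9 + 4*(16/81))*181 = (-5 - 80/9 + 64/81)*181 = -1061/81*181 = -192041/81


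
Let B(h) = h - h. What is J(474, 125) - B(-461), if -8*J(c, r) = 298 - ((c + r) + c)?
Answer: 775/8 ≈ 96.875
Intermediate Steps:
J(c, r) = -149/4 + c/4 + r/8 (J(c, r) = -(298 - ((c + r) + c))/8 = -(298 - (r + 2*c))/8 = -(298 + (-r - 2*c))/8 = -(298 - r - 2*c)/8 = -149/4 + c/4 + r/8)
B(h) = 0
J(474, 125) - B(-461) = (-149/4 + (¼)*474 + (⅛)*125) - 1*0 = (-149/4 + 237/2 + 125/8) + 0 = 775/8 + 0 = 775/8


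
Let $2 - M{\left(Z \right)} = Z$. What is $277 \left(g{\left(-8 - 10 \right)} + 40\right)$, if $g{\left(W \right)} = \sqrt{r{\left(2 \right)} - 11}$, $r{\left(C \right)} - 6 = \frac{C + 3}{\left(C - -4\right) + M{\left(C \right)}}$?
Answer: $11080 + \frac{1385 i \sqrt{6}}{6} \approx 11080.0 + 565.42 i$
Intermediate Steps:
$M{\left(Z \right)} = 2 - Z$
$r{\left(C \right)} = \frac{13}{2} + \frac{C}{6}$ ($r{\left(C \right)} = 6 + \frac{C + 3}{\left(C - -4\right) - \left(-2 + C\right)} = 6 + \frac{3 + C}{\left(C + 4\right) - \left(-2 + C\right)} = 6 + \frac{3 + C}{\left(4 + C\right) - \left(-2 + C\right)} = 6 + \frac{3 + C}{6} = 6 + \left(3 + C\right) \frac{1}{6} = 6 + \left(\frac{1}{2} + \frac{C}{6}\right) = \frac{13}{2} + \frac{C}{6}$)
$g{\left(W \right)} = \frac{5 i \sqrt{6}}{6}$ ($g{\left(W \right)} = \sqrt{\left(\frac{13}{2} + \frac{1}{6} \cdot 2\right) - 11} = \sqrt{\left(\frac{13}{2} + \frac{1}{3}\right) - 11} = \sqrt{\frac{41}{6} - 11} = \sqrt{- \frac{25}{6}} = \frac{5 i \sqrt{6}}{6}$)
$277 \left(g{\left(-8 - 10 \right)} + 40\right) = 277 \left(\frac{5 i \sqrt{6}}{6} + 40\right) = 277 \left(40 + \frac{5 i \sqrt{6}}{6}\right) = 11080 + \frac{1385 i \sqrt{6}}{6}$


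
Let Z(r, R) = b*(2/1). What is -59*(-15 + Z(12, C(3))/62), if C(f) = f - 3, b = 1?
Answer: 27376/31 ≈ 883.10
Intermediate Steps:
C(f) = -3 + f
Z(r, R) = 2 (Z(r, R) = 1*(2/1) = 1*(2*1) = 1*2 = 2)
-59*(-15 + Z(12, C(3))/62) = -59*(-15 + 2/62) = -59*(-15 + 2*(1/62)) = -59*(-15 + 1/31) = -59*(-464/31) = 27376/31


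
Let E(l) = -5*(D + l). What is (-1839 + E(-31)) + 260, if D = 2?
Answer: -1434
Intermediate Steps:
E(l) = -10 - 5*l (E(l) = -5*(2 + l) = -10 - 5*l)
(-1839 + E(-31)) + 260 = (-1839 + (-10 - 5*(-31))) + 260 = (-1839 + (-10 + 155)) + 260 = (-1839 + 145) + 260 = -1694 + 260 = -1434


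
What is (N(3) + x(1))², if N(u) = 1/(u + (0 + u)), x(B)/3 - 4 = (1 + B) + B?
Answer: 16129/36 ≈ 448.03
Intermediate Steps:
x(B) = 15 + 6*B (x(B) = 12 + 3*((1 + B) + B) = 12 + 3*(1 + 2*B) = 12 + (3 + 6*B) = 15 + 6*B)
N(u) = 1/(2*u) (N(u) = 1/(u + u) = 1/(2*u))
(N(3) + x(1))² = ((½)/3 + (15 + 6*1))² = ((½)*(⅓) + (15 + 6))² = (⅙ + 21)² = (127/6)² = 16129/36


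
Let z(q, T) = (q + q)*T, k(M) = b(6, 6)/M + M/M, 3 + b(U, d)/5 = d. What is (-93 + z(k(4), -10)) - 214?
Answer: -402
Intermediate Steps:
b(U, d) = -15 + 5*d
k(M) = 1 + 15/M (k(M) = (-15 + 5*6)/M + M/M = (-15 + 30)/M + 1 = 15/M + 1 = 1 + 15/M)
z(q, T) = 2*T*q (z(q, T) = (2*q)*T = 2*T*q)
(-93 + z(k(4), -10)) - 214 = (-93 + 2*(-10)*((15 + 4)/4)) - 214 = (-93 + 2*(-10)*((¼)*19)) - 214 = (-93 + 2*(-10)*(19/4)) - 214 = (-93 - 95) - 214 = -188 - 214 = -402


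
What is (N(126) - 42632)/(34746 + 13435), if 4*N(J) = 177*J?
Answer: -74113/96362 ≈ -0.76911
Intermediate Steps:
N(J) = 177*J/4 (N(J) = (177*J)/4 = 177*J/4)
(N(126) - 42632)/(34746 + 13435) = ((177/4)*126 - 42632)/(34746 + 13435) = (11151/2 - 42632)/48181 = -74113/2*1/48181 = -74113/96362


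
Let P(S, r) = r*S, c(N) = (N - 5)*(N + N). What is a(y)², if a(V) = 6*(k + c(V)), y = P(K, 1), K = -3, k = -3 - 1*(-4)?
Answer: 86436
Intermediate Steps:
c(N) = 2*N*(-5 + N) (c(N) = (-5 + N)*(2*N) = 2*N*(-5 + N))
k = 1 (k = -3 + 4 = 1)
P(S, r) = S*r
y = -3 (y = -3*1 = -3)
a(V) = 6 + 12*V*(-5 + V) (a(V) = 6*(1 + 2*V*(-5 + V)) = 6 + 12*V*(-5 + V))
a(y)² = (6 + 12*(-3)*(-5 - 3))² = (6 + 12*(-3)*(-8))² = (6 + 288)² = 294² = 86436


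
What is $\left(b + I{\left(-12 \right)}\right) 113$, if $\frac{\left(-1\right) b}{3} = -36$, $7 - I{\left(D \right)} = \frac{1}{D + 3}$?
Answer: $\frac{117068}{9} \approx 13008.0$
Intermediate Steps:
$I{\left(D \right)} = 7 - \frac{1}{3 + D}$ ($I{\left(D \right)} = 7 - \frac{1}{D + 3} = 7 - \frac{1}{3 + D}$)
$b = 108$ ($b = \left(-3\right) \left(-36\right) = 108$)
$\left(b + I{\left(-12 \right)}\right) 113 = \left(108 + \frac{20 + 7 \left(-12\right)}{3 - 12}\right) 113 = \left(108 + \frac{20 - 84}{-9}\right) 113 = \left(108 - - \frac{64}{9}\right) 113 = \left(108 + \frac{64}{9}\right) 113 = \frac{1036}{9} \cdot 113 = \frac{117068}{9}$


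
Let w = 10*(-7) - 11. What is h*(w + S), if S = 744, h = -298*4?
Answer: -790296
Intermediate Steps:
h = -1192
w = -81 (w = -70 - 11 = -81)
h*(w + S) = -1192*(-81 + 744) = -1192*663 = -790296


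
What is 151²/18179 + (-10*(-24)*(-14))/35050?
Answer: 73809361/63717395 ≈ 1.1584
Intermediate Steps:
151²/18179 + (-10*(-24)*(-14))/35050 = 22801*(1/18179) + (240*(-14))*(1/35050) = 22801/18179 - 3360*1/35050 = 22801/18179 - 336/3505 = 73809361/63717395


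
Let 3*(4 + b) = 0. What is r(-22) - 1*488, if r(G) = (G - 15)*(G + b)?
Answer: 474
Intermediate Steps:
b = -4 (b = -4 + (⅓)*0 = -4 + 0 = -4)
r(G) = (-15 + G)*(-4 + G) (r(G) = (G - 15)*(G - 4) = (-15 + G)*(-4 + G))
r(-22) - 1*488 = (60 + (-22)² - 19*(-22)) - 1*488 = (60 + 484 + 418) - 488 = 962 - 488 = 474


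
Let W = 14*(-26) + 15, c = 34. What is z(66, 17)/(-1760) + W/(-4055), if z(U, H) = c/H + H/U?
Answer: 7987129/94205760 ≈ 0.084784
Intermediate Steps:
z(U, H) = 34/H + H/U
W = -349 (W = -364 + 15 = -349)
z(66, 17)/(-1760) + W/(-4055) = (34/17 + 17/66)/(-1760) - 349/(-4055) = (34*(1/17) + 17*(1/66))*(-1/1760) - 349*(-1/4055) = (2 + 17/66)*(-1/1760) + 349/4055 = (149/66)*(-1/1760) + 349/4055 = -149/116160 + 349/4055 = 7987129/94205760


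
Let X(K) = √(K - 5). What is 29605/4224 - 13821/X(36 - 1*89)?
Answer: 29605/4224 + 13821*I*√58/58 ≈ 7.0088 + 1814.8*I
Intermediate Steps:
X(K) = √(-5 + K)
29605/4224 - 13821/X(36 - 1*89) = 29605/4224 - 13821/√(-5 + (36 - 1*89)) = 29605*(1/4224) - 13821/√(-5 + (36 - 89)) = 29605/4224 - 13821/√(-5 - 53) = 29605/4224 - 13821*(-I*√58/58) = 29605/4224 - (-13821)*I*√58/58 = 29605/4224 + 13821*I*√58/58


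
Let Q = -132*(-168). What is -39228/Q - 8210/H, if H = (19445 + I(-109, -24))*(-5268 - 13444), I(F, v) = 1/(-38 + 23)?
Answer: -79648809503/45026882076 ≈ -1.7689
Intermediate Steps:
I(F, v) = -1/15 (I(F, v) = 1/(-15) = -1/15)
Q = 22176
H = -5457803888/15 (H = (19445 - 1/15)*(-5268 - 13444) = (291674/15)*(-18712) = -5457803888/15 ≈ -3.6385e+8)
-39228/Q - 8210/H = -39228/22176 - 8210/(-5457803888/15) = -39228*1/22176 - 8210*(-15/5457803888) = -467/264 + 61575/2728901944 = -79648809503/45026882076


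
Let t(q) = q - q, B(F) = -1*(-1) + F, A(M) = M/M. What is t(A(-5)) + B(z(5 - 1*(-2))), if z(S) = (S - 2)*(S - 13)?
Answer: -29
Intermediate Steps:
A(M) = 1
z(S) = (-13 + S)*(-2 + S) (z(S) = (-2 + S)*(-13 + S) = (-13 + S)*(-2 + S))
B(F) = 1 + F
t(q) = 0
t(A(-5)) + B(z(5 - 1*(-2))) = 0 + (1 + (26 + (5 - 1*(-2))**2 - 15*(5 - 1*(-2)))) = 0 + (1 + (26 + (5 + 2)**2 - 15*(5 + 2))) = 0 + (1 + (26 + 7**2 - 15*7)) = 0 + (1 + (26 + 49 - 105)) = 0 + (1 - 30) = 0 - 29 = -29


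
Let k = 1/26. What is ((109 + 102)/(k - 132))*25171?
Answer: -138088106/3431 ≈ -40247.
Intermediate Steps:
k = 1/26 ≈ 0.038462
((109 + 102)/(k - 132))*25171 = ((109 + 102)/(1/26 - 132))*25171 = (211/(-3431/26))*25171 = (211*(-26/3431))*25171 = -5486/3431*25171 = -138088106/3431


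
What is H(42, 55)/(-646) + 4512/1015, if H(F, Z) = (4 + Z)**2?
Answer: -618463/655690 ≈ -0.94322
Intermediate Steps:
H(42, 55)/(-646) + 4512/1015 = (4 + 55)**2/(-646) + 4512/1015 = 59**2*(-1/646) + 4512*(1/1015) = 3481*(-1/646) + 4512/1015 = -3481/646 + 4512/1015 = -618463/655690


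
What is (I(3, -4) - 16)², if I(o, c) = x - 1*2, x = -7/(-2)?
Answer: 841/4 ≈ 210.25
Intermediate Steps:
x = 7/2 (x = -7*(-½) = 7/2 ≈ 3.5000)
I(o, c) = 3/2 (I(o, c) = 7/2 - 1*2 = 7/2 - 2 = 3/2)
(I(3, -4) - 16)² = (3/2 - 16)² = (-29/2)² = 841/4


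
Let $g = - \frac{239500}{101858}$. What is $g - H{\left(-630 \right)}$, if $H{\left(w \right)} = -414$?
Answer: $\frac{20964856}{50929} \approx 411.65$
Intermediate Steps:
$g = - \frac{119750}{50929}$ ($g = \left(-239500\right) \frac{1}{101858} = - \frac{119750}{50929} \approx -2.3513$)
$g - H{\left(-630 \right)} = - \frac{119750}{50929} - -414 = - \frac{119750}{50929} + 414 = \frac{20964856}{50929}$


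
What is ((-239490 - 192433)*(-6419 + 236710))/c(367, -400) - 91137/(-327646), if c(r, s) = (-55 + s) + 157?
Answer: 8147571417221726/24409627 ≈ 3.3379e+8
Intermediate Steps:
c(r, s) = 102 + s
((-239490 - 192433)*(-6419 + 236710))/c(367, -400) - 91137/(-327646) = ((-239490 - 192433)*(-6419 + 236710))/(102 - 400) - 91137/(-327646) = -431923*230291/(-298) - 91137*(-1/327646) = -99467979593*(-1/298) + 91137/327646 = 99467979593/298 + 91137/327646 = 8147571417221726/24409627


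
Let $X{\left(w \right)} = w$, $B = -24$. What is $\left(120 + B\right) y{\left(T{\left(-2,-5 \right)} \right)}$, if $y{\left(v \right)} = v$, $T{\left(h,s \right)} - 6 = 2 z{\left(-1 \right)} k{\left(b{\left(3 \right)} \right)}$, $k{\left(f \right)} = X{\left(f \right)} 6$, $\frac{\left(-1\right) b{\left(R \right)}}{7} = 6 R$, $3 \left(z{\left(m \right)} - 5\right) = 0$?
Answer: $-725184$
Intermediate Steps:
$z{\left(m \right)} = 5$ ($z{\left(m \right)} = 5 + \frac{1}{3} \cdot 0 = 5 + 0 = 5$)
$b{\left(R \right)} = - 42 R$ ($b{\left(R \right)} = - 7 \cdot 6 R = - 42 R$)
$k{\left(f \right)} = 6 f$ ($k{\left(f \right)} = f 6 = 6 f$)
$T{\left(h,s \right)} = -7554$ ($T{\left(h,s \right)} = 6 + 2 \cdot 5 \cdot 6 \left(\left(-42\right) 3\right) = 6 + 10 \cdot 6 \left(-126\right) = 6 + 10 \left(-756\right) = 6 - 7560 = -7554$)
$\left(120 + B\right) y{\left(T{\left(-2,-5 \right)} \right)} = \left(120 - 24\right) \left(-7554\right) = 96 \left(-7554\right) = -725184$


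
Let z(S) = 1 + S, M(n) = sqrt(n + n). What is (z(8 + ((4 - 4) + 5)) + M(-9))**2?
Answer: 178 + 84*I*sqrt(2) ≈ 178.0 + 118.79*I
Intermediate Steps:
M(n) = sqrt(2)*sqrt(n) (M(n) = sqrt(2*n) = sqrt(2)*sqrt(n))
(z(8 + ((4 - 4) + 5)) + M(-9))**2 = ((1 + (8 + ((4 - 4) + 5))) + sqrt(2)*sqrt(-9))**2 = ((1 + (8 + (0 + 5))) + sqrt(2)*(3*I))**2 = ((1 + (8 + 5)) + 3*I*sqrt(2))**2 = ((1 + 13) + 3*I*sqrt(2))**2 = (14 + 3*I*sqrt(2))**2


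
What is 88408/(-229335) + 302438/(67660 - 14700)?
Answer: 1293550621/242911632 ≈ 5.3252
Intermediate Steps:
88408/(-229335) + 302438/(67660 - 14700) = 88408*(-1/229335) + 302438/52960 = -88408/229335 + 302438*(1/52960) = -88408/229335 + 151219/26480 = 1293550621/242911632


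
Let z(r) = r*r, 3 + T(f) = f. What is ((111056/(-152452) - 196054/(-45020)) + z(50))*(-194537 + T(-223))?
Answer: -418335383940277593/857923630 ≈ -4.8761e+8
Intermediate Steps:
T(f) = -3 + f
z(r) = r²
((111056/(-152452) - 196054/(-45020)) + z(50))*(-194537 + T(-223)) = ((111056/(-152452) - 196054/(-45020)) + 50²)*(-194537 + (-3 - 223)) = ((111056*(-1/152452) - 196054*(-1/45020)) + 2500)*(-194537 - 226) = ((-27764/38113 + 98027/22510) + 2500)*(-194763) = (3111135411/857923630 + 2500)*(-194763) = (2147920210411/857923630)*(-194763) = -418335383940277593/857923630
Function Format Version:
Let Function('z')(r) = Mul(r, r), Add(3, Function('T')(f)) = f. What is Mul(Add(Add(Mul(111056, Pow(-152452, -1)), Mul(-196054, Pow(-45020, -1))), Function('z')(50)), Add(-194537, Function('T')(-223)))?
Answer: Rational(-418335383940277593, 857923630) ≈ -4.8761e+8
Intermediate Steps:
Function('T')(f) = Add(-3, f)
Function('z')(r) = Pow(r, 2)
Mul(Add(Add(Mul(111056, Pow(-152452, -1)), Mul(-196054, Pow(-45020, -1))), Function('z')(50)), Add(-194537, Function('T')(-223))) = Mul(Add(Add(Mul(111056, Pow(-152452, -1)), Mul(-196054, Pow(-45020, -1))), Pow(50, 2)), Add(-194537, Add(-3, -223))) = Mul(Add(Add(Mul(111056, Rational(-1, 152452)), Mul(-196054, Rational(-1, 45020))), 2500), Add(-194537, -226)) = Mul(Add(Add(Rational(-27764, 38113), Rational(98027, 22510)), 2500), -194763) = Mul(Add(Rational(3111135411, 857923630), 2500), -194763) = Mul(Rational(2147920210411, 857923630), -194763) = Rational(-418335383940277593, 857923630)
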